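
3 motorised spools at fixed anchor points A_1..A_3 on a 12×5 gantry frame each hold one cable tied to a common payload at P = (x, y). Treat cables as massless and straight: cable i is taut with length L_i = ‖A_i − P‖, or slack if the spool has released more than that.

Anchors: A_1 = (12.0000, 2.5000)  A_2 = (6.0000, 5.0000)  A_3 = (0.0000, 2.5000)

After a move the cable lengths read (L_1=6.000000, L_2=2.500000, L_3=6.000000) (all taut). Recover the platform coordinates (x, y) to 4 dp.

(6.0000, 2.5000)

each cable: (A_i−P)·(A_i−P) = L_i²; let c_i = ‖A_i‖²−L_i²
c_1 = 144.0000+6.2500−36.0000 = 114.2500
row 1: 12.0000x − 5.0000y = 59.5000  (c_2=54.7500)
row 2: 24.0000x + 0.0000y = 144.0000  (c_3=-29.7500)
Cramer on rows 1–2 → x = 6.0000, y = 2.5000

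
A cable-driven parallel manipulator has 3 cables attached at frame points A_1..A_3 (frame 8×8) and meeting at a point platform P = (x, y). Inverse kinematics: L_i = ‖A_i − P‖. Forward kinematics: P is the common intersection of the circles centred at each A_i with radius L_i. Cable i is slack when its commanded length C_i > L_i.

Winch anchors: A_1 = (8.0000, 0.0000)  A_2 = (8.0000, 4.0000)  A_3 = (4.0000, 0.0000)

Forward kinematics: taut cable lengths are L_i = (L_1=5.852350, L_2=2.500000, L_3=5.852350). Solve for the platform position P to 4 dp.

each cable: (A_i−P)·(A_i−P) = L_i²; let k_i = ‖A_i‖²−L_i²
k_1 = 64.0000+0.0000−34.2500 = 29.7500
row 1: 0.0000x − 8.0000y = -44.0000  (k_2=73.7500)
row 2: 8.0000x + 0.0000y = 48.0000  (k_3=-18.2500)
Cramer on rows 1–2 → x = 6.0000, y = 5.5000

(6.0000, 5.5000)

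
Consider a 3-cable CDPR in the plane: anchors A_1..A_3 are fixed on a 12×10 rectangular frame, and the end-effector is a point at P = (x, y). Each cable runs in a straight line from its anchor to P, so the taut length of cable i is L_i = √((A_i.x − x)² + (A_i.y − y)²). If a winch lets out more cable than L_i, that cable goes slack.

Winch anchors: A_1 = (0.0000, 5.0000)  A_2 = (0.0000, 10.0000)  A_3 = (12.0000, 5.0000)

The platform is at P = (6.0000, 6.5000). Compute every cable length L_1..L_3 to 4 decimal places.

(6.1847, 6.9462, 6.1847)

L_1: Δ = A_1−P = (-6.0000, -1.5000) → ‖Δ‖ = √38.2500 = 6.1847
L_2: Δ = A_2−P = (-6.0000, 3.5000) → ‖Δ‖ = √48.2500 = 6.9462
L_3: Δ = A_3−P = (6.0000, -1.5000) → ‖Δ‖ = √38.2500 = 6.1847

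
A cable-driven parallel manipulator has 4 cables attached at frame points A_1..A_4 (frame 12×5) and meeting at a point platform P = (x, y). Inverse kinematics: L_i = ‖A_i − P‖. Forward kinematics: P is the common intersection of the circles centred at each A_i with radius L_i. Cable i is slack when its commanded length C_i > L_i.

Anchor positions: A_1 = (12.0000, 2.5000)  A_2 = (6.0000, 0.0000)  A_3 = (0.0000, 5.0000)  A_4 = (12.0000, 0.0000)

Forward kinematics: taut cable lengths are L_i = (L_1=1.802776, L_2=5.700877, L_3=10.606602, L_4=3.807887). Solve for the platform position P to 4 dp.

(10.5000, 3.5000)

circle eqns → linear via eq_j − eq_1; set k_j = A_j·A_j − L_j²
k_1 = 144.0000+6.2500−3.2500 = 147.0000
12.0000·x + 5.0000·y = k_1−k_2 = 143.5000
24.0000·x − 5.0000·y = k_1−k_3 = 234.5000
0.0000·x + 5.0000·y = k_1−k_4 = 17.5000
solve first two rows → x=10.5000, y=3.5000
check cable 4: ‖A_4−P‖² = 14.5000 ≈ L_4² = 14.5000 ✓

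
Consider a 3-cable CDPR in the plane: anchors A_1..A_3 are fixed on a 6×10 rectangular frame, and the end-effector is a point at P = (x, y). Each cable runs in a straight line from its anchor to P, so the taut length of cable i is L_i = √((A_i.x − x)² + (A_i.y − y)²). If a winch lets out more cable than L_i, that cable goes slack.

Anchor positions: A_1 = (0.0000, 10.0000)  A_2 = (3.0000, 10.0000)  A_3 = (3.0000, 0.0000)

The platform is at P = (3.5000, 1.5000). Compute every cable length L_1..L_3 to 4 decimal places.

L_1: Δ = A_1−P = (-3.5000, 8.5000) → ‖Δ‖ = √84.5000 = 9.1924
L_2: Δ = A_2−P = (-0.5000, 8.5000) → ‖Δ‖ = √72.5000 = 8.5147
L_3: Δ = A_3−P = (-0.5000, -1.5000) → ‖Δ‖ = √2.5000 = 1.5811

(9.1924, 8.5147, 1.5811)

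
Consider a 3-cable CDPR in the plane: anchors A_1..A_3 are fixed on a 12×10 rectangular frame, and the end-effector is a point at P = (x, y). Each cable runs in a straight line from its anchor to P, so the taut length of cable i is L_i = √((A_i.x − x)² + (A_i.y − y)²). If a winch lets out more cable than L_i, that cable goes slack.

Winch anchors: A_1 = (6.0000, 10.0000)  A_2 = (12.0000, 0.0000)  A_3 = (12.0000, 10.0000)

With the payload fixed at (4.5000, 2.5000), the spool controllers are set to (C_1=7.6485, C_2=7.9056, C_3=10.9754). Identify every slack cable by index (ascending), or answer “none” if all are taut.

3

cable 1: L_1 = ‖A_1−P‖ = 7.6485;  C_1 = 7.6485 → taut
cable 2: L_2 = ‖A_2−P‖ = 7.9057;  C_2 = 7.9056 → taut
cable 3: L_3 = ‖A_3−P‖ = 10.6066;  C_3 = 10.9754 → slack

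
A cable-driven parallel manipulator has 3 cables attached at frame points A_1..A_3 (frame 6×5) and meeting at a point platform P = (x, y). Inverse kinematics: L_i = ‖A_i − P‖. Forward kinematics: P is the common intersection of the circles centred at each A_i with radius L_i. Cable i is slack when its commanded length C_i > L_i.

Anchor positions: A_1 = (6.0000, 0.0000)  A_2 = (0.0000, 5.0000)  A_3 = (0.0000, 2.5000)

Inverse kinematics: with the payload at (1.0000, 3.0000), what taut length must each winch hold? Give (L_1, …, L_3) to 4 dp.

(5.8310, 2.2361, 1.1180)

L_1 = √((6.0000−1.0000)² + (0.0000−3.0000)²) = 5.8310
L_2 = √((0.0000−1.0000)² + (5.0000−3.0000)²) = 2.2361
L_3 = √((0.0000−1.0000)² + (2.5000−3.0000)²) = 1.1180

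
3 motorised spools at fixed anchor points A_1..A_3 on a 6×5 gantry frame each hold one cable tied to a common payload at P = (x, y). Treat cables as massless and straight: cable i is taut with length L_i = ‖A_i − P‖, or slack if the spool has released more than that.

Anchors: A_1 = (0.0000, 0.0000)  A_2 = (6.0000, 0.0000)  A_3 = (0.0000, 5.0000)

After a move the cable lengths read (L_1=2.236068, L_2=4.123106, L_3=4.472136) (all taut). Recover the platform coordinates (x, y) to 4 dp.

(2.0000, 1.0000)

circle eqns → linear via eq_j − eq_1; set k_j = A_j·A_j − L_j²
k_1 = 0.0000+0.0000−5.0000 = -5.0000
-12.0000·x + 0.0000·y = k_1−k_2 = -24.0000
0.0000·x − 10.0000·y = k_1−k_3 = -10.0000
solve first two rows → x=2.0000, y=1.0000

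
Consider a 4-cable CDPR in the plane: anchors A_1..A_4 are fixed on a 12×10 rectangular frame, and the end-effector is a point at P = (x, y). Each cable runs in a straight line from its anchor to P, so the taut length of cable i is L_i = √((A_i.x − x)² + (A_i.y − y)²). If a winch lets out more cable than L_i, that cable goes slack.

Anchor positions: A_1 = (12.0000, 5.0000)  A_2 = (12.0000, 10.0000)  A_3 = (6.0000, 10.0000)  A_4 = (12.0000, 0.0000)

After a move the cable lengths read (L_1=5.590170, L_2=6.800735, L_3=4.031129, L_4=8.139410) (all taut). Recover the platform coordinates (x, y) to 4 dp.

(6.5000, 6.0000)

circle eqns → linear via eq_j − eq_1; set c_j = A_j·A_j − L_j²
c_1 = 144.0000+25.0000−31.2500 = 137.7500
0.0000·x − 10.0000·y = c_1−c_2 = -60.0000
12.0000·x − 10.0000·y = c_1−c_3 = 18.0000
0.0000·x + 10.0000·y = c_1−c_4 = 60.0000
solve first two rows → x=6.5000, y=6.0000
check cable 4: ‖A_4−P‖² = 66.2500 ≈ L_4² = 66.2500 ✓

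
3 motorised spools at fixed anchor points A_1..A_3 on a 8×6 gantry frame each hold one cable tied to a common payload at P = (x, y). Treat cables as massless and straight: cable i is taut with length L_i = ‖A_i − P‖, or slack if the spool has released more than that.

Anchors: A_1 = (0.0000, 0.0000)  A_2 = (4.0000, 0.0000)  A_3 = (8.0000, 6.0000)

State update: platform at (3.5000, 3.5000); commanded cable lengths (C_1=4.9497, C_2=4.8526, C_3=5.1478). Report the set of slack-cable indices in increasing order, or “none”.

2

cable 1: L_1 = ‖A_1−P‖ = 4.9497;  C_1 = 4.9497 → taut
cable 2: L_2 = ‖A_2−P‖ = 3.5355;  C_2 = 4.8526 → slack
cable 3: L_3 = ‖A_3−P‖ = 5.1478;  C_3 = 5.1478 → taut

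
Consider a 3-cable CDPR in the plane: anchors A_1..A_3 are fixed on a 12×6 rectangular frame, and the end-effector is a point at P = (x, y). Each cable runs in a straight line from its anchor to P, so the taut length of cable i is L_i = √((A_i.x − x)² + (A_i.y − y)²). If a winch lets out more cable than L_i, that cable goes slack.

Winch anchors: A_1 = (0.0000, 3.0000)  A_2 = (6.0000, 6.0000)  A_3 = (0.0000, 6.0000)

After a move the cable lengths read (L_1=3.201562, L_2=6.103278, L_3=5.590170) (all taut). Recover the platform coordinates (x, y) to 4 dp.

circle eqns → linear via eq_j − eq_1; set k_j = A_j·A_j − L_j²
k_1 = 0.0000+9.0000−10.2500 = -1.2500
-12.0000·x − 6.0000·y = k_1−k_2 = -36.0000
0.0000·x − 6.0000·y = k_1−k_3 = -6.0000
solve first two rows → x=2.5000, y=1.0000

(2.5000, 1.0000)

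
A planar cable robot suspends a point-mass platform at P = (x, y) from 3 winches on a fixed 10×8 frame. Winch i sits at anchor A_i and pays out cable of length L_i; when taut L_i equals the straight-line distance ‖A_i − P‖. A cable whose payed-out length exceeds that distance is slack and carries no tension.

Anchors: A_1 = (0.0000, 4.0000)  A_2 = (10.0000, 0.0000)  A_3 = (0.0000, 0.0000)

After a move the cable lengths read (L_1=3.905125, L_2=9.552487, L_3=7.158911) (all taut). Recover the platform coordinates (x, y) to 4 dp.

(3.0000, 6.5000)

circle eqns → linear via eq_j − eq_1; set c_j = A_j·A_j − L_j²
c_1 = 0.0000+16.0000−15.2500 = 0.7500
-20.0000·x + 8.0000·y = c_1−c_2 = -8.0000
0.0000·x + 8.0000·y = c_1−c_3 = 52.0000
solve first two rows → x=3.0000, y=6.5000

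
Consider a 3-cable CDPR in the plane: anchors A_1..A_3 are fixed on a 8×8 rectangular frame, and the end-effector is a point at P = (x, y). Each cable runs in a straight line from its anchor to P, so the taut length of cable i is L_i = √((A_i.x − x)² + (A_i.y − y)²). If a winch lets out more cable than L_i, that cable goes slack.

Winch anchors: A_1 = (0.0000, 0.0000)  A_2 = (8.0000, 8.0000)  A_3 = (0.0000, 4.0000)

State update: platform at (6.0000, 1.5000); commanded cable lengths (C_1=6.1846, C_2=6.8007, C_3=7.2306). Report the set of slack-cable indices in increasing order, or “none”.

3

cable 1: L_1 = ‖A_1−P‖ = 6.1847;  C_1 = 6.1846 → taut
cable 2: L_2 = ‖A_2−P‖ = 6.8007;  C_2 = 6.8007 → taut
cable 3: L_3 = ‖A_3−P‖ = 6.5000;  C_3 = 7.2306 → slack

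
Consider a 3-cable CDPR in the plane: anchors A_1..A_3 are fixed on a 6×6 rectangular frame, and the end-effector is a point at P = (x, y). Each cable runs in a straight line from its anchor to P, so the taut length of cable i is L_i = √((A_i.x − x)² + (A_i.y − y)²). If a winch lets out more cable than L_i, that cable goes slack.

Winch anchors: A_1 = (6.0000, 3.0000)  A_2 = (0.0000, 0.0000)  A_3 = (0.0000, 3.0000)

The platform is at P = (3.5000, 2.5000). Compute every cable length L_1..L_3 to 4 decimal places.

L_1: Δ = A_1−P = (2.5000, 0.5000) → ‖Δ‖ = √6.5000 = 2.5495
L_2: Δ = A_2−P = (-3.5000, -2.5000) → ‖Δ‖ = √18.5000 = 4.3012
L_3: Δ = A_3−P = (-3.5000, 0.5000) → ‖Δ‖ = √12.5000 = 3.5355

(2.5495, 4.3012, 3.5355)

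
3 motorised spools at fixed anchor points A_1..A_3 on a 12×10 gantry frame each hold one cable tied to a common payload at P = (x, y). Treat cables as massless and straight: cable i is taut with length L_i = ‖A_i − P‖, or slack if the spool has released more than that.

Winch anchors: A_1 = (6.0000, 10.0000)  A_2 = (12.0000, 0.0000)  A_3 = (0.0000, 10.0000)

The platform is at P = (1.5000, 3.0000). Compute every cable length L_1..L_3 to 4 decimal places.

cable 1: Δx=4.5000, Δy=7.0000; L_1 = √(Δx²+Δy²) = 8.3217
cable 2: Δx=10.5000, Δy=-3.0000; L_2 = √(Δx²+Δy²) = 10.9202
cable 3: Δx=-1.5000, Δy=7.0000; L_3 = √(Δx²+Δy²) = 7.1589

(8.3217, 10.9202, 7.1589)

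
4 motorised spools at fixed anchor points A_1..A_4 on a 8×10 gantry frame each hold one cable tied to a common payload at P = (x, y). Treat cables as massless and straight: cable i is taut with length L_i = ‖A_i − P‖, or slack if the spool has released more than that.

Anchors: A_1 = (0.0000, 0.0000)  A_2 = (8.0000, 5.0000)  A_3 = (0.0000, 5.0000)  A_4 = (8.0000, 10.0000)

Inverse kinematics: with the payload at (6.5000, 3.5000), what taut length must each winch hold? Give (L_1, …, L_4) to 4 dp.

L_1 = √((0.0000−6.5000)² + (0.0000−3.5000)²) = 7.3824
L_2 = √((8.0000−6.5000)² + (5.0000−3.5000)²) = 2.1213
L_3 = √((0.0000−6.5000)² + (5.0000−3.5000)²) = 6.6708
L_4 = √((8.0000−6.5000)² + (10.0000−3.5000)²) = 6.6708

(7.3824, 2.1213, 6.6708, 6.6708)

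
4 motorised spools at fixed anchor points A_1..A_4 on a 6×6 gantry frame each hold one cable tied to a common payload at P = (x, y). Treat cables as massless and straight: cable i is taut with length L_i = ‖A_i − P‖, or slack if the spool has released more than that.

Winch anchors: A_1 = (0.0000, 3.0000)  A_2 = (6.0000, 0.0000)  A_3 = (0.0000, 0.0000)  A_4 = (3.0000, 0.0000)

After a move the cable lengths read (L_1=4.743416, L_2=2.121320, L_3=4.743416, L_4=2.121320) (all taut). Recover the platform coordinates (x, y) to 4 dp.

(4.5000, 1.5000)

circle eqns → linear via eq_j − eq_1; set k_j = A_j·A_j − L_j²
k_1 = 0.0000+9.0000−22.5000 = -13.5000
-12.0000·x + 6.0000·y = k_1−k_2 = -45.0000
0.0000·x + 6.0000·y = k_1−k_3 = 9.0000
-6.0000·x + 6.0000·y = k_1−k_4 = -18.0000
solve first two rows → x=4.5000, y=1.5000
check cable 4: ‖A_4−P‖² = 4.5000 ≈ L_4² = 4.5000 ✓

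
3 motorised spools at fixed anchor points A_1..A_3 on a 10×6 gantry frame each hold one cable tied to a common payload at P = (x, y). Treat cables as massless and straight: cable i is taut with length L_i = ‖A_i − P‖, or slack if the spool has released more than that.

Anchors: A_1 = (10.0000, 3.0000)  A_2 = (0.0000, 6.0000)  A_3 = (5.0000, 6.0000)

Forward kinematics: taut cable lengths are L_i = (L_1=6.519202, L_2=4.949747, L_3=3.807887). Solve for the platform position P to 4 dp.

expand ‖A_i−P‖²=L_i² and subtract eq 1 (c_i ≔ ‖A_i‖²−L_i²)
c_1 = 100.0000+9.0000−42.5000 = 66.5000
eq1−eq2 → [20.0000  -6.0000]·P = 55.0000
eq1−eq3 → [10.0000  -6.0000]·P = 20.0000
2×2 solve → P = (3.5000, 2.5000)

(3.5000, 2.5000)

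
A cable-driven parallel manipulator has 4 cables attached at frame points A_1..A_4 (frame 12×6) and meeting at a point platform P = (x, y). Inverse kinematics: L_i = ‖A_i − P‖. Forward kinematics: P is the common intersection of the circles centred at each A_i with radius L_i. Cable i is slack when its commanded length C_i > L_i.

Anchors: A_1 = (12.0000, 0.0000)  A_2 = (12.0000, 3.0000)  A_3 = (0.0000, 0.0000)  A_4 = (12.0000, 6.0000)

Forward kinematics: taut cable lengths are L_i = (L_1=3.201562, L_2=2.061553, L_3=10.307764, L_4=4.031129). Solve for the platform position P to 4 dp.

each cable: (A_i−P)·(A_i−P) = L_i²; let k_i = ‖A_i‖²−L_i²
k_1 = 144.0000+0.0000−10.2500 = 133.7500
row 1: 0.0000x − 6.0000y = -15.0000  (k_2=148.7500)
row 2: 24.0000x + 0.0000y = 240.0000  (k_3=-106.2500)
row 3: 0.0000x − 12.0000y = -30.0000  (k_4=163.7500)
Cramer on rows 1–2 → x = 10.0000, y = 2.5000
check cable 4: ‖A_4−P‖² = 16.2500 ≈ L_4² = 16.2500 ✓

(10.0000, 2.5000)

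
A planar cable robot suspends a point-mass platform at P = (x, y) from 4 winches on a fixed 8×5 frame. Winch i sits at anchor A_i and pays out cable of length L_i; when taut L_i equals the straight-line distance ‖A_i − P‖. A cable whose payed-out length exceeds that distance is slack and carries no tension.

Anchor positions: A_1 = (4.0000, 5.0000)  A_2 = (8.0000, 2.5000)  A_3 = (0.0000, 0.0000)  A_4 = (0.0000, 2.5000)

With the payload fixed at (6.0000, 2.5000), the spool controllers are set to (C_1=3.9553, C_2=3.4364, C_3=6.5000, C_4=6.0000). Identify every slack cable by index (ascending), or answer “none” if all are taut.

1, 2

cable 1: L_1 = ‖A_1−P‖ = 3.2016;  C_1 = 3.9553 → slack
cable 2: L_2 = ‖A_2−P‖ = 2.0000;  C_2 = 3.4364 → slack
cable 3: L_3 = ‖A_3−P‖ = 6.5000;  C_3 = 6.5000 → taut
cable 4: L_4 = ‖A_4−P‖ = 6.0000;  C_4 = 6.0000 → taut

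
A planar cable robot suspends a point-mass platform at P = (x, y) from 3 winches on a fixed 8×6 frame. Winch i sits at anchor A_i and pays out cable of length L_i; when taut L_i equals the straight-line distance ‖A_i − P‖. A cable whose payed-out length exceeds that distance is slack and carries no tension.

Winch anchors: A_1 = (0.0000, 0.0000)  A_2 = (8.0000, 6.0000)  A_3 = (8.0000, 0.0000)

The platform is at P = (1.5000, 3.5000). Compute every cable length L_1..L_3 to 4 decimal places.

cable 1: Δx=-1.5000, Δy=-3.5000; L_1 = √(Δx²+Δy²) = 3.8079
cable 2: Δx=6.5000, Δy=2.5000; L_2 = √(Δx²+Δy²) = 6.9642
cable 3: Δx=6.5000, Δy=-3.5000; L_3 = √(Δx²+Δy²) = 7.3824

(3.8079, 6.9642, 7.3824)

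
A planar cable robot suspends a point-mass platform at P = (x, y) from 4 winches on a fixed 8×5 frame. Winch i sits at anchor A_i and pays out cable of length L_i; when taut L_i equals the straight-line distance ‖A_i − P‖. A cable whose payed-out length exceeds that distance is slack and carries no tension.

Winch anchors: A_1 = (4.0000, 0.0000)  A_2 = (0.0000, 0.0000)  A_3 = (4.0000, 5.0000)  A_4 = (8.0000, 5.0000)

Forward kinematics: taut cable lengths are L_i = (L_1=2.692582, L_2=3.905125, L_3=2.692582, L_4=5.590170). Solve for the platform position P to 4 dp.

(3.0000, 2.5000)

expand ‖A_i−P‖²=L_i² and subtract eq 1 (q_i ≔ ‖A_i‖²−L_i²)
q_1 = 16.0000+0.0000−7.2500 = 8.7500
eq1−eq2 → [8.0000  0.0000]·P = 24.0000
eq1−eq3 → [0.0000  -10.0000]·P = -25.0000
eq1−eq4 → [-8.0000  -10.0000]·P = -49.0000
2×2 solve → P = (3.0000, 2.5000)
check cable 4: ‖A_4−P‖² = 31.2500 ≈ L_4² = 31.2500 ✓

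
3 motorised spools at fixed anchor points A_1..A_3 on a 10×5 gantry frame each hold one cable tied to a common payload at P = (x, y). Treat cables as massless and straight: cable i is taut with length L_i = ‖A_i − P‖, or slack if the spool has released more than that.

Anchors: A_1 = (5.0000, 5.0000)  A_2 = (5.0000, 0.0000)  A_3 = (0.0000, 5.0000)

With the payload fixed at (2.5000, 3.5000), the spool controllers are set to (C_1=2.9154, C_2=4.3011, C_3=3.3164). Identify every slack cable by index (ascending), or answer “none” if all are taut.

3

cable 1: √((2.5000)²+(1.5000)²)=2.9155, C_1=2.9154: taut
cable 2: √((2.5000)²+(-3.5000)²)=4.3012, C_2=4.3011: taut
cable 3: √((-2.5000)²+(1.5000)²)=2.9155, C_3=3.3164: slack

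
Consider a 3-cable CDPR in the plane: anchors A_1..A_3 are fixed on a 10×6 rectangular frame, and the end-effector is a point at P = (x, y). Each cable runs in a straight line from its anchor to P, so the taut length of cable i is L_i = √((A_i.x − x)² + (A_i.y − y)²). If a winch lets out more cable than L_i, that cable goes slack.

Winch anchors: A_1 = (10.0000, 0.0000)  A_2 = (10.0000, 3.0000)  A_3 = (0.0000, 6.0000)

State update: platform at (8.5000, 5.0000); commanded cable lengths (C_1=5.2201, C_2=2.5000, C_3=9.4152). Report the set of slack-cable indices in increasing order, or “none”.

i=1: geometric 5.2202 vs commanded 5.2201 ⇒ taut
i=2: geometric 2.5000 vs commanded 2.5000 ⇒ taut
i=3: geometric 8.5586 vs commanded 9.4152 ⇒ slack

3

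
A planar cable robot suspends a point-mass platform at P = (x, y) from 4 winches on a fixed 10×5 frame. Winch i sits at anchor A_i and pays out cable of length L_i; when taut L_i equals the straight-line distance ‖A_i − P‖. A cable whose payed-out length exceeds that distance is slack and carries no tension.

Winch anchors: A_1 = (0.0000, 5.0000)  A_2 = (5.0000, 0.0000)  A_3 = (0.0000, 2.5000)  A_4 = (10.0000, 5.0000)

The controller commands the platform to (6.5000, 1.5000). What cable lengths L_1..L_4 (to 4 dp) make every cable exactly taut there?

L_1 = √((0.0000−6.5000)² + (5.0000−1.5000)²) = 7.3824
L_2 = √((5.0000−6.5000)² + (0.0000−1.5000)²) = 2.1213
L_3 = √((0.0000−6.5000)² + (2.5000−1.5000)²) = 6.5765
L_4 = √((10.0000−6.5000)² + (5.0000−1.5000)²) = 4.9497

(7.3824, 2.1213, 6.5765, 4.9497)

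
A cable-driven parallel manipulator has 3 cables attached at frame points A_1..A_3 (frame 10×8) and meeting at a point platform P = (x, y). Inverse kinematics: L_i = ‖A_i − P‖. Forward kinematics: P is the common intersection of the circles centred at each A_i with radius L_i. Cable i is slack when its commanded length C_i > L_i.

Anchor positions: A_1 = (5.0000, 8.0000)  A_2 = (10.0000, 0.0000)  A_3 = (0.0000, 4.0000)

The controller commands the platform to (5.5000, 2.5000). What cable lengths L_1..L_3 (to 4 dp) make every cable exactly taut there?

(5.5227, 5.1478, 5.7009)

L_1 = √((5.0000−5.5000)² + (8.0000−2.5000)²) = 5.5227
L_2 = √((10.0000−5.5000)² + (0.0000−2.5000)²) = 5.1478
L_3 = √((0.0000−5.5000)² + (4.0000−2.5000)²) = 5.7009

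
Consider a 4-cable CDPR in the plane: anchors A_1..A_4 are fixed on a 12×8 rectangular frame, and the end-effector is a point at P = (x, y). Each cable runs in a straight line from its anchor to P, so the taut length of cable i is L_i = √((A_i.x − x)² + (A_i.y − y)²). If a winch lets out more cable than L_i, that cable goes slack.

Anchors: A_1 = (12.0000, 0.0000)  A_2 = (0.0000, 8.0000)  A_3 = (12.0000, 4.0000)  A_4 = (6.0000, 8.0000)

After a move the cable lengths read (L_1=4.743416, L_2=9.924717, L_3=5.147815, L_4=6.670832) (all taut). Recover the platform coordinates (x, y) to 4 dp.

(7.5000, 1.5000)

expand ‖A_i−P‖²=L_i² and subtract eq 1 (c_i ≔ ‖A_i‖²−L_i²)
c_1 = 144.0000+0.0000−22.5000 = 121.5000
eq1−eq2 → [24.0000  -16.0000]·P = 156.0000
eq1−eq3 → [0.0000  -8.0000]·P = -12.0000
eq1−eq4 → [12.0000  -16.0000]·P = 66.0000
2×2 solve → P = (7.5000, 1.5000)
check cable 4: ‖A_4−P‖² = 44.5000 ≈ L_4² = 44.5000 ✓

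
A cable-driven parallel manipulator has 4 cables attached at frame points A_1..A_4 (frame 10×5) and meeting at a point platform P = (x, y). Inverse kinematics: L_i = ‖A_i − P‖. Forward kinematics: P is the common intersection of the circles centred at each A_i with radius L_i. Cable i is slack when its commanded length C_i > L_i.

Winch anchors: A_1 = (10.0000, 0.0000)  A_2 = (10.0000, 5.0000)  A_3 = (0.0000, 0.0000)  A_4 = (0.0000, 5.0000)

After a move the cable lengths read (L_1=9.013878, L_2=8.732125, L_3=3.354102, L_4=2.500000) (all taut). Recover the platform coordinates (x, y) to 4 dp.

(1.5000, 3.0000)

each cable: (A_i−P)·(A_i−P) = L_i²; let q_i = ‖A_i‖²−L_i²
q_1 = 100.0000+0.0000−81.2500 = 18.7500
row 1: 0.0000x − 10.0000y = -30.0000  (q_2=48.7500)
row 2: 20.0000x + 0.0000y = 30.0000  (q_3=-11.2500)
row 3: 20.0000x − 10.0000y = 0.0000  (q_4=18.7500)
Cramer on rows 1–2 → x = 1.5000, y = 3.0000
check cable 4: ‖A_4−P‖² = 6.2500 ≈ L_4² = 6.2500 ✓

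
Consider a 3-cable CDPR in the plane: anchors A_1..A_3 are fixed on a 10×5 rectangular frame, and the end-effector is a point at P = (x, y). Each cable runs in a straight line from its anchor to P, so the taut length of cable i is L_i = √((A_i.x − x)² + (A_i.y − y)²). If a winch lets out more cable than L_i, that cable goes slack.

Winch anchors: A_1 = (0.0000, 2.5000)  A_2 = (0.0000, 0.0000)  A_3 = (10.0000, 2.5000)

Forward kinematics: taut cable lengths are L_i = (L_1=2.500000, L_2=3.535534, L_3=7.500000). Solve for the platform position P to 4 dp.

(2.5000, 2.5000)

circle eqns → linear via eq_j − eq_1; set k_j = A_j·A_j − L_j²
k_1 = 0.0000+6.2500−6.2500 = 0.0000
0.0000·x + 5.0000·y = k_1−k_2 = 12.5000
-20.0000·x + 0.0000·y = k_1−k_3 = -50.0000
solve first two rows → x=2.5000, y=2.5000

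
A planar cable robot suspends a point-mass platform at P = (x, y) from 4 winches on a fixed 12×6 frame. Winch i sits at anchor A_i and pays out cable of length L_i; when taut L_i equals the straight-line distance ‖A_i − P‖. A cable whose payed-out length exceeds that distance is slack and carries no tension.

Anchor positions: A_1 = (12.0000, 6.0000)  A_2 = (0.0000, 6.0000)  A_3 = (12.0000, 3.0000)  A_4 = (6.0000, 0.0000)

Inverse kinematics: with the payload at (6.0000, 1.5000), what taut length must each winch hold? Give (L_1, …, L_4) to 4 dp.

(7.5000, 7.5000, 6.1847, 1.5000)

cable 1: Δx=6.0000, Δy=4.5000; L_1 = √(Δx²+Δy²) = 7.5000
cable 2: Δx=-6.0000, Δy=4.5000; L_2 = √(Δx²+Δy²) = 7.5000
cable 3: Δx=6.0000, Δy=1.5000; L_3 = √(Δx²+Δy²) = 6.1847
cable 4: Δx=0.0000, Δy=-1.5000; L_4 = √(Δx²+Δy²) = 1.5000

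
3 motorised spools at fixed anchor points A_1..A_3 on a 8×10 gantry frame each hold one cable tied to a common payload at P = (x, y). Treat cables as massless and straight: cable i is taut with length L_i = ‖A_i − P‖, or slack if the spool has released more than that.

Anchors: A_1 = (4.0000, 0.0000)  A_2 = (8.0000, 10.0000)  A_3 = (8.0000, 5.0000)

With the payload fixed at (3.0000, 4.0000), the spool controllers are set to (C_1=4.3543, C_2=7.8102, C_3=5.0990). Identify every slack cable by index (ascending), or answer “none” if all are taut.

i=1: geometric 4.1231 vs commanded 4.3543 ⇒ slack
i=2: geometric 7.8102 vs commanded 7.8102 ⇒ taut
i=3: geometric 5.0990 vs commanded 5.0990 ⇒ taut

1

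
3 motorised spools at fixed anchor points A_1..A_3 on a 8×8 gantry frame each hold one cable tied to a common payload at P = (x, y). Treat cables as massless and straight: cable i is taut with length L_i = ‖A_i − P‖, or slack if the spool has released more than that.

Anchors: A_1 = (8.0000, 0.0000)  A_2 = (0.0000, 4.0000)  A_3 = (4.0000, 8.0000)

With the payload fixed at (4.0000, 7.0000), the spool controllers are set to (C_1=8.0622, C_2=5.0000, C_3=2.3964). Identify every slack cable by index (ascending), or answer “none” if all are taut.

3

i=1: geometric 8.0623 vs commanded 8.0622 ⇒ taut
i=2: geometric 5.0000 vs commanded 5.0000 ⇒ taut
i=3: geometric 1.0000 vs commanded 2.3964 ⇒ slack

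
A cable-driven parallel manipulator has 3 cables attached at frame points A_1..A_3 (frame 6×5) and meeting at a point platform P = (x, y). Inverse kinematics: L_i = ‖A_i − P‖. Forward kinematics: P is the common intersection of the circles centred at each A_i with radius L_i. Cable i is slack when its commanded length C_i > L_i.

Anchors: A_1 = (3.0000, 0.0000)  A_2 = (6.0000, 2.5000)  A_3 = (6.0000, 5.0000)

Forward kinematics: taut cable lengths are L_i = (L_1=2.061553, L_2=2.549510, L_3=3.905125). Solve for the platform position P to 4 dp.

(3.5000, 2.0000)

circle eqns → linear via eq_j − eq_1; set q_j = A_j·A_j − L_j²
q_1 = 9.0000+0.0000−4.2500 = 4.7500
-6.0000·x − 5.0000·y = q_1−q_2 = -31.0000
-6.0000·x − 10.0000·y = q_1−q_3 = -41.0000
solve first two rows → x=3.5000, y=2.0000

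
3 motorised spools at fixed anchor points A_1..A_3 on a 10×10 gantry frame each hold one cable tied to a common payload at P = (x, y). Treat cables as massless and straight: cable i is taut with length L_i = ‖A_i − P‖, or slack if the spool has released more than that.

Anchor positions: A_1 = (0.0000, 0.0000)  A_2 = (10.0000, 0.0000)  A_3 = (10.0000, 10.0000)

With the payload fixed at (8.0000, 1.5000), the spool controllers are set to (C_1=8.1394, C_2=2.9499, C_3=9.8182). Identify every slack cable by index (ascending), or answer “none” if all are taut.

cable 1: √((-8.0000)²+(-1.5000)²)=8.1394, C_1=8.1394: taut
cable 2: √((2.0000)²+(-1.5000)²)=2.5000, C_2=2.9499: slack
cable 3: √((2.0000)²+(8.5000)²)=8.7321, C_3=9.8182: slack

2, 3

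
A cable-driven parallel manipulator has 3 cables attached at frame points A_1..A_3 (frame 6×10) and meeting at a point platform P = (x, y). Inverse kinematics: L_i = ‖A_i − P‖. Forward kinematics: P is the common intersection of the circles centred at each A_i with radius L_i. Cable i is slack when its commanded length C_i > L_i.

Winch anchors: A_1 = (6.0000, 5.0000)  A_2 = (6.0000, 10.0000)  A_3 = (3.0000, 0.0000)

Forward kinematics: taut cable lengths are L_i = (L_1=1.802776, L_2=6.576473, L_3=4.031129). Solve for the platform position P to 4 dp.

each cable: (A_i−P)·(A_i−P) = L_i²; let q_i = ‖A_i‖²−L_i²
q_1 = 36.0000+25.0000−3.2500 = 57.7500
row 1: 0.0000x − 10.0000y = -35.0000  (q_2=92.7500)
row 2: 6.0000x + 10.0000y = 65.0000  (q_3=-7.2500)
Cramer on rows 1–2 → x = 5.0000, y = 3.5000

(5.0000, 3.5000)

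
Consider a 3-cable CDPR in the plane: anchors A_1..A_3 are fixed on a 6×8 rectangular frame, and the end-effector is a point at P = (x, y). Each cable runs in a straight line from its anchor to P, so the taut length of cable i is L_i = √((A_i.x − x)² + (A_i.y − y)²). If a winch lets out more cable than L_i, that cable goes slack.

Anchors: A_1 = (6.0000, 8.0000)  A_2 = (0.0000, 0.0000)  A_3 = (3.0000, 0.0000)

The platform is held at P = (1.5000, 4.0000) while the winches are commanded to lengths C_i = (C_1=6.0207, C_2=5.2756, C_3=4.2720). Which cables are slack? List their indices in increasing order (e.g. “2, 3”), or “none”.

cable 1: L_1 = ‖A_1−P‖ = 6.0208;  C_1 = 6.0207 → taut
cable 2: L_2 = ‖A_2−P‖ = 4.2720;  C_2 = 5.2756 → slack
cable 3: L_3 = ‖A_3−P‖ = 4.2720;  C_3 = 4.2720 → taut

2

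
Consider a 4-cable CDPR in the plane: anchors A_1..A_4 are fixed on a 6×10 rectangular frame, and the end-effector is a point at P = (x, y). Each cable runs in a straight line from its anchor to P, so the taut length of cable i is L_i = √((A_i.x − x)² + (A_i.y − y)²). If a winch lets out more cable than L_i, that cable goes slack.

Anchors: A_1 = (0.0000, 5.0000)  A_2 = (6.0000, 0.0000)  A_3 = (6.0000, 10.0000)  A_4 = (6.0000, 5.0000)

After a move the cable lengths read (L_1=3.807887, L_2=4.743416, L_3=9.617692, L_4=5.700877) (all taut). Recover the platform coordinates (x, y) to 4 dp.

(1.5000, 1.5000)

circle eqns → linear via eq_j − eq_1; set q_j = A_j·A_j − L_j²
q_1 = 0.0000+25.0000−14.5000 = 10.5000
-12.0000·x + 10.0000·y = q_1−q_2 = -3.0000
-12.0000·x − 10.0000·y = q_1−q_3 = -33.0000
-12.0000·x + 0.0000·y = q_1−q_4 = -18.0000
solve first two rows → x=1.5000, y=1.5000
check cable 4: ‖A_4−P‖² = 32.5000 ≈ L_4² = 32.5000 ✓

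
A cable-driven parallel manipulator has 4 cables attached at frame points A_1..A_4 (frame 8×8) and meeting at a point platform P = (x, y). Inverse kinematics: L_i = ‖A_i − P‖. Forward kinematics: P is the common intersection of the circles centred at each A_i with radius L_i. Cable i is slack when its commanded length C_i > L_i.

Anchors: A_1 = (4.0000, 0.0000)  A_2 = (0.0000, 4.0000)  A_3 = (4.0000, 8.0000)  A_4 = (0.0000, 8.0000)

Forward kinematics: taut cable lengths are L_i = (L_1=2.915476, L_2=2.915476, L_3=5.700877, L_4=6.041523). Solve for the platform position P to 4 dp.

(2.5000, 2.5000)

each cable: (A_i−P)·(A_i−P) = L_i²; let q_i = ‖A_i‖²−L_i²
q_1 = 16.0000+0.0000−8.5000 = 7.5000
row 1: 8.0000x − 8.0000y = 0.0000  (q_2=7.5000)
row 2: 0.0000x − 16.0000y = -40.0000  (q_3=47.5000)
row 3: 8.0000x − 16.0000y = -20.0000  (q_4=27.5000)
Cramer on rows 1–2 → x = 2.5000, y = 2.5000
check cable 4: ‖A_4−P‖² = 36.5000 ≈ L_4² = 36.5000 ✓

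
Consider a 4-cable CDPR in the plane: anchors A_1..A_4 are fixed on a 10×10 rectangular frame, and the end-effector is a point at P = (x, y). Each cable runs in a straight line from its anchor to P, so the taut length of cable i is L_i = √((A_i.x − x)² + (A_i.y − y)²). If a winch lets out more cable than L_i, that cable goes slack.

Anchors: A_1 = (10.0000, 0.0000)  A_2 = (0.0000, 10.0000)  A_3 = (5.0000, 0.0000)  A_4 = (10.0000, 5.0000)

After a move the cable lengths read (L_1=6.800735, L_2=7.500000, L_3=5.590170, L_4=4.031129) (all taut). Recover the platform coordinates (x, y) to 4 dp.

expand ‖A_i−P‖²=L_i² and subtract eq 1 (q_i ≔ ‖A_i‖²−L_i²)
q_1 = 100.0000+0.0000−46.2500 = 53.7500
eq1−eq2 → [20.0000  -20.0000]·P = 10.0000
eq1−eq3 → [10.0000  0.0000]·P = 60.0000
eq1−eq4 → [0.0000  -10.0000]·P = -55.0000
2×2 solve → P = (6.0000, 5.5000)
check cable 4: ‖A_4−P‖² = 16.2500 ≈ L_4² = 16.2500 ✓

(6.0000, 5.5000)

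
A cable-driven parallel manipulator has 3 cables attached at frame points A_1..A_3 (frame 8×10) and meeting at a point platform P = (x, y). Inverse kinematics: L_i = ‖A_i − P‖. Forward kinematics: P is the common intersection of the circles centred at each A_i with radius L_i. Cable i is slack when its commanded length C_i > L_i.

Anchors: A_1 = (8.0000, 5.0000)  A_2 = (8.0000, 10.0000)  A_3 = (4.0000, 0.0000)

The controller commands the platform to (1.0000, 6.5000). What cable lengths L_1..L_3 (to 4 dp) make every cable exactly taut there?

(7.1589, 7.8262, 7.1589)

L_1: Δ = A_1−P = (7.0000, -1.5000) → ‖Δ‖ = √51.2500 = 7.1589
L_2: Δ = A_2−P = (7.0000, 3.5000) → ‖Δ‖ = √61.2500 = 7.8262
L_3: Δ = A_3−P = (3.0000, -6.5000) → ‖Δ‖ = √51.2500 = 7.1589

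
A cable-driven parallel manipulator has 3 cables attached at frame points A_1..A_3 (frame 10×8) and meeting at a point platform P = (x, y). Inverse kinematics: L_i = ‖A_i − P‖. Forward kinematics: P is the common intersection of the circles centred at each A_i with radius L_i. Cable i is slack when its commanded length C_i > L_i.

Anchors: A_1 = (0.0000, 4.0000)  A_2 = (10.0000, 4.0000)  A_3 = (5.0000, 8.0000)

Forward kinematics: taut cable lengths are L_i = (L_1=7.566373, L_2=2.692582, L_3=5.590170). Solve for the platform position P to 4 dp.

circle eqns → linear via eq_j − eq_1; set c_j = A_j·A_j − L_j²
c_1 = 0.0000+16.0000−57.2500 = -41.2500
-20.0000·x + 0.0000·y = c_1−c_2 = -150.0000
-10.0000·x − 8.0000·y = c_1−c_3 = -99.0000
solve first two rows → x=7.5000, y=3.0000

(7.5000, 3.0000)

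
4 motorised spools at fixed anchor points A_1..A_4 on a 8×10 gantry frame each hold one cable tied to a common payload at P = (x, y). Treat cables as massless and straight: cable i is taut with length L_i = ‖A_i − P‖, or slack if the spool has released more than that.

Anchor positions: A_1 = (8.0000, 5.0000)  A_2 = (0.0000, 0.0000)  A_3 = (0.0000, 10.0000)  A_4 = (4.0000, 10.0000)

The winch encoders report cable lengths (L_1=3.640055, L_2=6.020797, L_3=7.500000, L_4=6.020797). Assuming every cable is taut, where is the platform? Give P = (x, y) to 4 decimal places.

expand ‖A_i−P‖²=L_i² and subtract eq 1 (k_i ≔ ‖A_i‖²−L_i²)
k_1 = 64.0000+25.0000−13.2500 = 75.7500
eq1−eq2 → [16.0000  10.0000]·P = 112.0000
eq1−eq3 → [16.0000  -10.0000]·P = 32.0000
eq1−eq4 → [8.0000  -10.0000]·P = -4.0000
2×2 solve → P = (4.5000, 4.0000)
check cable 4: ‖A_4−P‖² = 36.2500 ≈ L_4² = 36.2500 ✓

(4.5000, 4.0000)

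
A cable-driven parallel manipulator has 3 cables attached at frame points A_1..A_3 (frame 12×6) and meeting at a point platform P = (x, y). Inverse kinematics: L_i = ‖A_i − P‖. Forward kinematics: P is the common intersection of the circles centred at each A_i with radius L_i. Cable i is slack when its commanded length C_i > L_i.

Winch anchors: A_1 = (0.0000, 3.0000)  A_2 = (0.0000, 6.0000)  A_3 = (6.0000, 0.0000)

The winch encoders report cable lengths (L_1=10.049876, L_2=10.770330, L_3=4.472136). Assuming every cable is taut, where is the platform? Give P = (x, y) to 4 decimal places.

(10.0000, 2.0000)

each cable: (A_i−P)·(A_i−P) = L_i²; let k_i = ‖A_i‖²−L_i²
k_1 = 0.0000+9.0000−101.0000 = -92.0000
row 1: 0.0000x − 6.0000y = -12.0000  (k_2=-80.0000)
row 2: -12.0000x + 6.0000y = -108.0000  (k_3=16.0000)
Cramer on rows 1–2 → x = 10.0000, y = 2.0000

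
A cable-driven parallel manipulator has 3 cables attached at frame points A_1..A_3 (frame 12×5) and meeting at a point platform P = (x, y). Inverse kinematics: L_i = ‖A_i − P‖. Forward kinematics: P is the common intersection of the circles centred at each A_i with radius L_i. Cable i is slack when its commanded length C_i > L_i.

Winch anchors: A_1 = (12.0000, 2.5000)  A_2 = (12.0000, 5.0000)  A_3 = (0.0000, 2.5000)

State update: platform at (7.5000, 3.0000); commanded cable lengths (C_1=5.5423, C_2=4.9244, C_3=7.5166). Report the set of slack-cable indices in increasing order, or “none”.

1

cable 1: L_1 = ‖A_1−P‖ = 4.5277;  C_1 = 5.5423 → slack
cable 2: L_2 = ‖A_2−P‖ = 4.9244;  C_2 = 4.9244 → taut
cable 3: L_3 = ‖A_3−P‖ = 7.5166;  C_3 = 7.5166 → taut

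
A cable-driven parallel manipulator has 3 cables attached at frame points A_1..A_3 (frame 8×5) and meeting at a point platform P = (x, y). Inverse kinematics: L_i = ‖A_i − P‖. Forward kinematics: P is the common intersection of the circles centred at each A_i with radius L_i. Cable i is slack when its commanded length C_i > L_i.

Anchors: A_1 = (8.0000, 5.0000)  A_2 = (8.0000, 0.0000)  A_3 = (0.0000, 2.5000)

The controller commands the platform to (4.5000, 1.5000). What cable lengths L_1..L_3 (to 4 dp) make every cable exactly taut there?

(4.9497, 3.8079, 4.6098)

L_1: Δ = A_1−P = (3.5000, 3.5000) → ‖Δ‖ = √24.5000 = 4.9497
L_2: Δ = A_2−P = (3.5000, -1.5000) → ‖Δ‖ = √14.5000 = 3.8079
L_3: Δ = A_3−P = (-4.5000, 1.0000) → ‖Δ‖ = √21.2500 = 4.6098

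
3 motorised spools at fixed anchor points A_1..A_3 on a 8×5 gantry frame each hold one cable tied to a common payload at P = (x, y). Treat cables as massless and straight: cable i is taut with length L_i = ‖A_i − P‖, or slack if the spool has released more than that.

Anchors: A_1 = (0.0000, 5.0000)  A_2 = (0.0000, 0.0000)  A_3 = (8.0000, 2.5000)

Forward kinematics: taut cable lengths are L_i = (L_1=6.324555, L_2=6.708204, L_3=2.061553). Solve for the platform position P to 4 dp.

(6.0000, 3.0000)

circle eqns → linear via eq_j − eq_1; set c_j = A_j·A_j − L_j²
c_1 = 0.0000+25.0000−40.0000 = -15.0000
0.0000·x + 10.0000·y = c_1−c_2 = 30.0000
-16.0000·x + 5.0000·y = c_1−c_3 = -81.0000
solve first two rows → x=6.0000, y=3.0000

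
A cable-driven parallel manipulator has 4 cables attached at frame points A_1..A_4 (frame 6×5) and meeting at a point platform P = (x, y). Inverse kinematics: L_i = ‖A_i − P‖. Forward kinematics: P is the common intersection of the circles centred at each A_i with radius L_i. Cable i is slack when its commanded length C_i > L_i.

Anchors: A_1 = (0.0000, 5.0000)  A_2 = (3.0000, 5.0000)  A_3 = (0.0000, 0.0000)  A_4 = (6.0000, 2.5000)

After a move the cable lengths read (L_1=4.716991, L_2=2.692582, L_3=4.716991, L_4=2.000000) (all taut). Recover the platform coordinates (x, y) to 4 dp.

each cable: (A_i−P)·(A_i−P) = L_i²; let k_i = ‖A_i‖²−L_i²
k_1 = 0.0000+25.0000−22.2500 = 2.7500
row 1: -6.0000x + 0.0000y = -24.0000  (k_2=26.7500)
row 2: 0.0000x + 10.0000y = 25.0000  (k_3=-22.2500)
row 3: -12.0000x + 5.0000y = -35.5000  (k_4=38.2500)
Cramer on rows 1–2 → x = 4.0000, y = 2.5000
check cable 4: ‖A_4−P‖² = 4.0000 ≈ L_4² = 4.0000 ✓

(4.0000, 2.5000)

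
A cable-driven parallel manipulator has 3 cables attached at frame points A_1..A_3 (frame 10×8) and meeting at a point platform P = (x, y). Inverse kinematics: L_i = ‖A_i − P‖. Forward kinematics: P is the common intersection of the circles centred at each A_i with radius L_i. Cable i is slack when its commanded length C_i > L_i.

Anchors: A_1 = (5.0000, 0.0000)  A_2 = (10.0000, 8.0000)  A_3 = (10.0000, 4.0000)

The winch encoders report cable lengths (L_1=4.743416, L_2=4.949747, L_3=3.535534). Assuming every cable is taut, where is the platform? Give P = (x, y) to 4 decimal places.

(6.5000, 4.5000)

expand ‖A_i−P‖²=L_i² and subtract eq 1 (k_i ≔ ‖A_i‖²−L_i²)
k_1 = 25.0000+0.0000−22.5000 = 2.5000
eq1−eq2 → [-10.0000  -16.0000]·P = -137.0000
eq1−eq3 → [-10.0000  -8.0000]·P = -101.0000
2×2 solve → P = (6.5000, 4.5000)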